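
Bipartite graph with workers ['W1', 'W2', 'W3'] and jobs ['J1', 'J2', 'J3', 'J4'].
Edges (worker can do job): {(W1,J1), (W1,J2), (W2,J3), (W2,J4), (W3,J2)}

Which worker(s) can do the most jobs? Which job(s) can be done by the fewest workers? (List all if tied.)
Most versatile: W1, W2 (2 jobs); Least covered: J1, J3, J4 (1 workers)

Worker degrees (jobs they can do): W1:2, W2:2, W3:1
Job degrees (workers who can do it): J1:1, J2:2, J3:1, J4:1

Maximum worker degree is 2, achieved by: W1, W2
Minimum job degree is 1, achieved by: J1, J3, J4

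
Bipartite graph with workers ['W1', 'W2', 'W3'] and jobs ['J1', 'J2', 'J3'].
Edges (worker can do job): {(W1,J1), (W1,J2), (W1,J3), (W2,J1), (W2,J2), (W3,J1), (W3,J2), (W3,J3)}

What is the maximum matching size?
Maximum matching size = 3

Maximum matching: {(W1,J3), (W2,J2), (W3,J1)}
Size: 3

This assigns 3 workers to 3 distinct jobs.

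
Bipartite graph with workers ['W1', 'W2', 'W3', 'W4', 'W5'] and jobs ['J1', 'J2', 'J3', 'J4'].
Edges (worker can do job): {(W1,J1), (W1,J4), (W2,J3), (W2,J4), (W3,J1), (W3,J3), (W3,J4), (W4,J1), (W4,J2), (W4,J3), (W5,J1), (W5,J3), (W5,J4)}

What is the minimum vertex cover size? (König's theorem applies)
Minimum vertex cover size = 4

By König's theorem: in bipartite graphs,
min vertex cover = max matching = 4

Maximum matching has size 4, so minimum vertex cover also has size 4.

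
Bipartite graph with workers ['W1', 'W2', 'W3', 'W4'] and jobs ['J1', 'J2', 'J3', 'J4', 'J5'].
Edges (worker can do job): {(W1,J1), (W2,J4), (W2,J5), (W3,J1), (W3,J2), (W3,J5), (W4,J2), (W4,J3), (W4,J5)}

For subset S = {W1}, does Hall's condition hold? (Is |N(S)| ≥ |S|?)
Yes: |N(S)| = 1, |S| = 1

Subset S = {W1}
Neighbors N(S) = {J1}

|N(S)| = 1, |S| = 1
Hall's condition: |N(S)| ≥ |S| is satisfied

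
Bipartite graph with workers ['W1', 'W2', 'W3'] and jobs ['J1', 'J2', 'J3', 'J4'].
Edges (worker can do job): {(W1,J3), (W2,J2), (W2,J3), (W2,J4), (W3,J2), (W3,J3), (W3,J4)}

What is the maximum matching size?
Maximum matching size = 3

Maximum matching: {(W1,J3), (W2,J2), (W3,J4)}
Size: 3

This assigns 3 workers to 3 distinct jobs.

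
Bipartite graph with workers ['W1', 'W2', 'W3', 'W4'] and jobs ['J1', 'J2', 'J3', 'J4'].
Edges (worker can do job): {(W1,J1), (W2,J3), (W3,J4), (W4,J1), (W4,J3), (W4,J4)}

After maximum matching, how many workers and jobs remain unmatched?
Unmatched: 1 workers, 1 jobs

Maximum matching size: 3
Workers: 4 total, 3 matched, 1 unmatched
Jobs: 4 total, 3 matched, 1 unmatched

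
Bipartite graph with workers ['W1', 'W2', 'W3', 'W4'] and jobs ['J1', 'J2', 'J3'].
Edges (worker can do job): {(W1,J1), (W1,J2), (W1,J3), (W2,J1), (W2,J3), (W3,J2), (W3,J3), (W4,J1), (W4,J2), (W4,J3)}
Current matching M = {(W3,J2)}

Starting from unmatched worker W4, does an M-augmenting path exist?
Yes: W4 → J1

An M-augmenting path alternates non-matching / matching edges, starting and ending at unmatched vertices.
Path: W4 → J1
(J1 is unmatched in M, so the path is augmenting.)
Flipping edges along this path would increase |M| from 1 to 2.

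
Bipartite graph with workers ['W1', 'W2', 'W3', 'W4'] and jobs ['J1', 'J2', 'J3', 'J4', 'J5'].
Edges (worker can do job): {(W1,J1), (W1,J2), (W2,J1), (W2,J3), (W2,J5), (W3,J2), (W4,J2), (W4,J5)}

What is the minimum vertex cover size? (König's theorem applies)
Minimum vertex cover size = 4

By König's theorem: in bipartite graphs,
min vertex cover = max matching = 4

Maximum matching has size 4, so minimum vertex cover also has size 4.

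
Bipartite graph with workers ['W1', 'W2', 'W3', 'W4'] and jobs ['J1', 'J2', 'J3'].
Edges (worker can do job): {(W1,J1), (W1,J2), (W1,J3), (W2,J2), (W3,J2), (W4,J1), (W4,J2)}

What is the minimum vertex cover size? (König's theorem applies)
Minimum vertex cover size = 3

By König's theorem: in bipartite graphs,
min vertex cover = max matching = 3

Maximum matching has size 3, so minimum vertex cover also has size 3.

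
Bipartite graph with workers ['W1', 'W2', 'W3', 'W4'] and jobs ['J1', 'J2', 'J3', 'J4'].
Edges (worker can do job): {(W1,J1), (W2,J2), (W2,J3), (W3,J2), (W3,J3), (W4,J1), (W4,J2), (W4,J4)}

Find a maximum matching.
Matching: {(W1,J1), (W2,J2), (W3,J3), (W4,J4)}

Maximum matching (size 4):
  W1 → J1
  W2 → J2
  W3 → J3
  W4 → J4

Each worker is assigned to at most one job, and each job to at most one worker.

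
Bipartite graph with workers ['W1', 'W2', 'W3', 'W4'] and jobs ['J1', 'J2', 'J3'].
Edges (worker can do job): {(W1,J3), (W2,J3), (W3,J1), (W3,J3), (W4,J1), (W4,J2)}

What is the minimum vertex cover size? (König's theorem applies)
Minimum vertex cover size = 3

By König's theorem: in bipartite graphs,
min vertex cover = max matching = 3

Maximum matching has size 3, so minimum vertex cover also has size 3.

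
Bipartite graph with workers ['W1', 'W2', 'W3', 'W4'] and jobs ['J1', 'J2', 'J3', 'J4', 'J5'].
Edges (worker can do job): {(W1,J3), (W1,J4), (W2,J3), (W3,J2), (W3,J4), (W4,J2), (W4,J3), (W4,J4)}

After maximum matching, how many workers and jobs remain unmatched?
Unmatched: 1 workers, 2 jobs

Maximum matching size: 3
Workers: 4 total, 3 matched, 1 unmatched
Jobs: 5 total, 3 matched, 2 unmatched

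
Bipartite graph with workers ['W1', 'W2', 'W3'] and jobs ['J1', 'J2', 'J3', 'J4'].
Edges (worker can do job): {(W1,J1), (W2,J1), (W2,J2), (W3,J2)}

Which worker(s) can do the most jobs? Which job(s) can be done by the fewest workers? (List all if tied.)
Most versatile: W2 (2 jobs); Least covered: J3, J4 (0 workers)

Worker degrees (jobs they can do): W1:1, W2:2, W3:1
Job degrees (workers who can do it): J1:2, J2:2, J3:0, J4:0

Maximum worker degree is 2, achieved by: W2
Minimum job degree is 0, achieved by: J3, J4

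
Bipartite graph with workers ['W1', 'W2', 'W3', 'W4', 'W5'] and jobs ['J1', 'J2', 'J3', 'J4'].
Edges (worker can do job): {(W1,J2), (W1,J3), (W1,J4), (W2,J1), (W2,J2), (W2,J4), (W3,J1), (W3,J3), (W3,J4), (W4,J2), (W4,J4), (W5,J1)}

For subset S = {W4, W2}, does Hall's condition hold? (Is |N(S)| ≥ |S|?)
Yes: |N(S)| = 3, |S| = 2

Subset S = {W4, W2}
Neighbors N(S) = {J1, J2, J4}

|N(S)| = 3, |S| = 2
Hall's condition: |N(S)| ≥ |S| is satisfied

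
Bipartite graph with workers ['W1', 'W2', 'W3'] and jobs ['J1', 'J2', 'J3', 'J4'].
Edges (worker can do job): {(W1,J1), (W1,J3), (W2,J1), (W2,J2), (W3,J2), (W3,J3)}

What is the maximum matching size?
Maximum matching size = 3

Maximum matching: {(W1,J1), (W2,J2), (W3,J3)}
Size: 3

This assigns 3 workers to 3 distinct jobs.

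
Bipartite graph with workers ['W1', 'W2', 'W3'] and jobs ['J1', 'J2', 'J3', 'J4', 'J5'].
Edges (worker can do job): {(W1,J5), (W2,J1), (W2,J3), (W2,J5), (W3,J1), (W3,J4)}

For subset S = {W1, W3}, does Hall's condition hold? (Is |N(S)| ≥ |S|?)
Yes: |N(S)| = 3, |S| = 2

Subset S = {W1, W3}
Neighbors N(S) = {J1, J4, J5}

|N(S)| = 3, |S| = 2
Hall's condition: |N(S)| ≥ |S| is satisfied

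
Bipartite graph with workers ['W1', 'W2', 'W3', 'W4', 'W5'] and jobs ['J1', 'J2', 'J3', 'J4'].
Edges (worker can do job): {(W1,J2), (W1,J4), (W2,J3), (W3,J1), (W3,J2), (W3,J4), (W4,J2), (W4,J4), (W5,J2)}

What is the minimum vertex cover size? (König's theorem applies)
Minimum vertex cover size = 4

By König's theorem: in bipartite graphs,
min vertex cover = max matching = 4

Maximum matching has size 4, so minimum vertex cover also has size 4.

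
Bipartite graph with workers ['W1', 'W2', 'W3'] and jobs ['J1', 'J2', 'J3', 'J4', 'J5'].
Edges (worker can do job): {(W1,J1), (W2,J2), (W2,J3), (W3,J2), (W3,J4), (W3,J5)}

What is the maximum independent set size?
Maximum independent set = 5

By König's theorem:
- Min vertex cover = Max matching = 3
- Max independent set = Total vertices - Min vertex cover
- Max independent set = 8 - 3 = 5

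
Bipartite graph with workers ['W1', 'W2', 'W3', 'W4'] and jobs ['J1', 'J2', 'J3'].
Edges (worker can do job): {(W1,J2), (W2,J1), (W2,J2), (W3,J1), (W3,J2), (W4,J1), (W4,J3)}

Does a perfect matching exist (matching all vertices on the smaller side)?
Yes, perfect matching exists (size 3)

Perfect matching: {(W2,J1), (W3,J2), (W4,J3)}
All 3 vertices on the smaller side are matched.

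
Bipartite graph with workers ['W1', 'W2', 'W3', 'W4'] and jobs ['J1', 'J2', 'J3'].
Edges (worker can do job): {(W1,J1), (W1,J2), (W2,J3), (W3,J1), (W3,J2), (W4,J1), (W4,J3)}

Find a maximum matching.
Matching: {(W1,J2), (W3,J1), (W4,J3)}

Maximum matching (size 3):
  W1 → J2
  W3 → J1
  W4 → J3

Each worker is assigned to at most one job, and each job to at most one worker.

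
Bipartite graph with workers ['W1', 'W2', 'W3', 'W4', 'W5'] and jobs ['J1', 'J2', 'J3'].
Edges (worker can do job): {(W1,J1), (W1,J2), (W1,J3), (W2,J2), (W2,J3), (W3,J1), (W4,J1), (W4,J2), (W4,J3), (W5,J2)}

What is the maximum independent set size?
Maximum independent set = 5

By König's theorem:
- Min vertex cover = Max matching = 3
- Max independent set = Total vertices - Min vertex cover
- Max independent set = 8 - 3 = 5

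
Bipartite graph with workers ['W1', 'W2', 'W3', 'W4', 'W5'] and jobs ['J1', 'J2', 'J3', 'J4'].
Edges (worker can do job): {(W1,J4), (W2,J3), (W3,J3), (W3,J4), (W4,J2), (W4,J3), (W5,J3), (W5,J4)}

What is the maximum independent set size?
Maximum independent set = 6

By König's theorem:
- Min vertex cover = Max matching = 3
- Max independent set = Total vertices - Min vertex cover
- Max independent set = 9 - 3 = 6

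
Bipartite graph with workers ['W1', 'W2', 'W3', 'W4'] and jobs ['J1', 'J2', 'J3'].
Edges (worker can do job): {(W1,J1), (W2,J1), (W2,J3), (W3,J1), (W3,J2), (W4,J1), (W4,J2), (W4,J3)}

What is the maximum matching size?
Maximum matching size = 3

Maximum matching: {(W2,J3), (W3,J2), (W4,J1)}
Size: 3

This assigns 3 workers to 3 distinct jobs.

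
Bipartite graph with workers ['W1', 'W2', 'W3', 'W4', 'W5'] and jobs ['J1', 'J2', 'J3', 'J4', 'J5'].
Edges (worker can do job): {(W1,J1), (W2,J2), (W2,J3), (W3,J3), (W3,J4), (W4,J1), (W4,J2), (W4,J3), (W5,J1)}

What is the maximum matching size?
Maximum matching size = 4

Maximum matching: {(W2,J3), (W3,J4), (W4,J2), (W5,J1)}
Size: 4

This assigns 4 workers to 4 distinct jobs.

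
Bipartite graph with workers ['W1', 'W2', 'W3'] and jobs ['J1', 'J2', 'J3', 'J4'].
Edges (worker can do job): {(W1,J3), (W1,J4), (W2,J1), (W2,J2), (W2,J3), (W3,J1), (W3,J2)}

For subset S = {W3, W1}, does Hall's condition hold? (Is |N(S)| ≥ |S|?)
Yes: |N(S)| = 4, |S| = 2

Subset S = {W3, W1}
Neighbors N(S) = {J1, J2, J3, J4}

|N(S)| = 4, |S| = 2
Hall's condition: |N(S)| ≥ |S| is satisfied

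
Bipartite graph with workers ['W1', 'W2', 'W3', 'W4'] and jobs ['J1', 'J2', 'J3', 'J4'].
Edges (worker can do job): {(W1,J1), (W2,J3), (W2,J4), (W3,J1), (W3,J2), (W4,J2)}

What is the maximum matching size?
Maximum matching size = 3

Maximum matching: {(W2,J3), (W3,J1), (W4,J2)}
Size: 3

This assigns 3 workers to 3 distinct jobs.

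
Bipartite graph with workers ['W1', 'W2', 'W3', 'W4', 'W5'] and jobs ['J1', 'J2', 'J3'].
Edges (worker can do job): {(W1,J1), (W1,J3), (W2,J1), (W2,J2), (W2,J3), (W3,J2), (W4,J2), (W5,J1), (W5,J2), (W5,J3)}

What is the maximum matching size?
Maximum matching size = 3

Maximum matching: {(W1,J1), (W3,J2), (W5,J3)}
Size: 3

This assigns 3 workers to 3 distinct jobs.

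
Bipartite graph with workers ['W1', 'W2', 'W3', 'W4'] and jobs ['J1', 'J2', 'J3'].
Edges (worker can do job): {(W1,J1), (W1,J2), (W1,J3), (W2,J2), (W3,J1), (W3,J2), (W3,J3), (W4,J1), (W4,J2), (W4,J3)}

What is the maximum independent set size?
Maximum independent set = 4

By König's theorem:
- Min vertex cover = Max matching = 3
- Max independent set = Total vertices - Min vertex cover
- Max independent set = 7 - 3 = 4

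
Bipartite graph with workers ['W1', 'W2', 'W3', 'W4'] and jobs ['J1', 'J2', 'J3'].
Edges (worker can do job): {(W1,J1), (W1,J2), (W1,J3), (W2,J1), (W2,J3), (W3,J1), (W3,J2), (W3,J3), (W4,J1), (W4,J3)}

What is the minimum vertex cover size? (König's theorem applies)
Minimum vertex cover size = 3

By König's theorem: in bipartite graphs,
min vertex cover = max matching = 3

Maximum matching has size 3, so minimum vertex cover also has size 3.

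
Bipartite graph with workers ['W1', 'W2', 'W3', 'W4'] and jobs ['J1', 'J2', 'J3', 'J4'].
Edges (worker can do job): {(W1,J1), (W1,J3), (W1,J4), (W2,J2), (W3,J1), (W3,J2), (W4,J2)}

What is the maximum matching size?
Maximum matching size = 3

Maximum matching: {(W1,J3), (W3,J1), (W4,J2)}
Size: 3

This assigns 3 workers to 3 distinct jobs.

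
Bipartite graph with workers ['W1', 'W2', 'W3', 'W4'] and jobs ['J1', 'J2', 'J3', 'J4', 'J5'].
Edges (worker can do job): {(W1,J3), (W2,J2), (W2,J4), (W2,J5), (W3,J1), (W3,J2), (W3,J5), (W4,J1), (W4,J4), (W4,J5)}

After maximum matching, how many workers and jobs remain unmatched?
Unmatched: 0 workers, 1 jobs

Maximum matching size: 4
Workers: 4 total, 4 matched, 0 unmatched
Jobs: 5 total, 4 matched, 1 unmatched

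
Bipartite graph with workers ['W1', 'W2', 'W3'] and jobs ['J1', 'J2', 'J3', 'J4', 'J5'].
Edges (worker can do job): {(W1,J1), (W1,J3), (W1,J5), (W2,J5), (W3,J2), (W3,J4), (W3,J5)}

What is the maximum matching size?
Maximum matching size = 3

Maximum matching: {(W1,J1), (W2,J5), (W3,J4)}
Size: 3

This assigns 3 workers to 3 distinct jobs.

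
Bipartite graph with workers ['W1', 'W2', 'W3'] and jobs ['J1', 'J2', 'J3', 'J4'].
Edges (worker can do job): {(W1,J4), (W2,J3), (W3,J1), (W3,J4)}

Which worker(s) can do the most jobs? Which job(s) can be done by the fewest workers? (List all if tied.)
Most versatile: W3 (2 jobs); Least covered: J2 (0 workers)

Worker degrees (jobs they can do): W1:1, W2:1, W3:2
Job degrees (workers who can do it): J1:1, J2:0, J3:1, J4:2

Maximum worker degree is 2, achieved by: W3
Minimum job degree is 0, achieved by: J2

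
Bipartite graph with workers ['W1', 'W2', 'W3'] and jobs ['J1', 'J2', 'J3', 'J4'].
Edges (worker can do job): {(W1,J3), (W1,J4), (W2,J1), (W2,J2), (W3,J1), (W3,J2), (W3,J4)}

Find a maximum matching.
Matching: {(W1,J3), (W2,J2), (W3,J4)}

Maximum matching (size 3):
  W1 → J3
  W2 → J2
  W3 → J4

Each worker is assigned to at most one job, and each job to at most one worker.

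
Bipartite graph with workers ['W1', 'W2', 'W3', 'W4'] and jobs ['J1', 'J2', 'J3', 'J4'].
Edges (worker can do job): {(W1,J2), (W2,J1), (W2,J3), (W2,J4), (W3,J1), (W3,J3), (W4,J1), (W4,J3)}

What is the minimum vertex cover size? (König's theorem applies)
Minimum vertex cover size = 4

By König's theorem: in bipartite graphs,
min vertex cover = max matching = 4

Maximum matching has size 4, so minimum vertex cover also has size 4.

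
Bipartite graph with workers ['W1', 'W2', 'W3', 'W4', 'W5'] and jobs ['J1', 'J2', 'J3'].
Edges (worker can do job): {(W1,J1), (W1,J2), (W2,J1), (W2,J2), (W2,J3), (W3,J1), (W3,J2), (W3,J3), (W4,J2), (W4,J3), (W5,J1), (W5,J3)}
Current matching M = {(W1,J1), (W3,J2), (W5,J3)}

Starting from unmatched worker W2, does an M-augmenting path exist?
No augmenting path from W2

Alternating search from W2 reaches jobs: {J1, J2, J3}.
Every reachable job is already matched in M, and following those matched edges back to workers exposes no further unvisited jobs.
No M-augmenting path from W2 exists.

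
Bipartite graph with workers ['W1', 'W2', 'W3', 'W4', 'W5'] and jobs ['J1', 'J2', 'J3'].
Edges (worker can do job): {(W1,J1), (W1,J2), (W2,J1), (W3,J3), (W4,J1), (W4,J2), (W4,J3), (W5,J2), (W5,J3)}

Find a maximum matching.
Matching: {(W3,J3), (W4,J1), (W5,J2)}

Maximum matching (size 3):
  W3 → J3
  W4 → J1
  W5 → J2

Each worker is assigned to at most one job, and each job to at most one worker.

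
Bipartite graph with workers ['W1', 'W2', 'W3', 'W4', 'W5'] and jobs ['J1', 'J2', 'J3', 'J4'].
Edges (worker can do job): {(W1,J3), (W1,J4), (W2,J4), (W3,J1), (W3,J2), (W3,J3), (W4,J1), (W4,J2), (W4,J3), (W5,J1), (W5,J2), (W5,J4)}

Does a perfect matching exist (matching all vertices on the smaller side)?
Yes, perfect matching exists (size 4)

Perfect matching: {(W1,J4), (W3,J2), (W4,J3), (W5,J1)}
All 4 vertices on the smaller side are matched.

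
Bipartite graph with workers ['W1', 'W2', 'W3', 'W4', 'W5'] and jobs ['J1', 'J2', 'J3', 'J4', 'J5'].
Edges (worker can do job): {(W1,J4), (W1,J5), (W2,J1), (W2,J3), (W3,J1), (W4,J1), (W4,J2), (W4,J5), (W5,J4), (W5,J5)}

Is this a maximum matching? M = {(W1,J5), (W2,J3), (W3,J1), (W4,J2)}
No, size 4 is not maximum

Proposed matching has size 4.
Maximum matching size for this graph: 5.

This is NOT maximum - can be improved to size 5.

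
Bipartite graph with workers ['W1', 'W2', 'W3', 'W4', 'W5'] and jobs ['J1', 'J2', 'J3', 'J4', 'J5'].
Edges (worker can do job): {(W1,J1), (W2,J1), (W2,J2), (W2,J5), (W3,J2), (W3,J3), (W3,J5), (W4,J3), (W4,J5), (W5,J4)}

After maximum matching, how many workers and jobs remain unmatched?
Unmatched: 0 workers, 0 jobs

Maximum matching size: 5
Workers: 5 total, 5 matched, 0 unmatched
Jobs: 5 total, 5 matched, 0 unmatched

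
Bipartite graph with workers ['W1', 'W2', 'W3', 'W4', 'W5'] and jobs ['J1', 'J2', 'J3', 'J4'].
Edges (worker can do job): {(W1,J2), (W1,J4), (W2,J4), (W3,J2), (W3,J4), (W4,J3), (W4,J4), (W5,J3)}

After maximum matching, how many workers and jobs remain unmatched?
Unmatched: 2 workers, 1 jobs

Maximum matching size: 3
Workers: 5 total, 3 matched, 2 unmatched
Jobs: 4 total, 3 matched, 1 unmatched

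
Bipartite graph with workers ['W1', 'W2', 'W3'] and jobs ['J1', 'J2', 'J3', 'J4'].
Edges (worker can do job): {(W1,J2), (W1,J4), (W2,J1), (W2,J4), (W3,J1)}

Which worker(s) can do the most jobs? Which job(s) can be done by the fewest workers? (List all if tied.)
Most versatile: W1, W2 (2 jobs); Least covered: J3 (0 workers)

Worker degrees (jobs they can do): W1:2, W2:2, W3:1
Job degrees (workers who can do it): J1:2, J2:1, J3:0, J4:2

Maximum worker degree is 2, achieved by: W1, W2
Minimum job degree is 0, achieved by: J3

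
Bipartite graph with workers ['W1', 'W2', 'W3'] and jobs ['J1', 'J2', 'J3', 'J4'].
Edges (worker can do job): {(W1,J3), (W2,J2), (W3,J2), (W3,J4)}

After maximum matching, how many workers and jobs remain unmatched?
Unmatched: 0 workers, 1 jobs

Maximum matching size: 3
Workers: 3 total, 3 matched, 0 unmatched
Jobs: 4 total, 3 matched, 1 unmatched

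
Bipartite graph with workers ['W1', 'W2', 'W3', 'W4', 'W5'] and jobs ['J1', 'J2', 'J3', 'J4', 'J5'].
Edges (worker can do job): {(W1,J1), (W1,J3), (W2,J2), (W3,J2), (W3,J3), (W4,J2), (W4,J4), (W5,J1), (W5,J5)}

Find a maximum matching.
Matching: {(W1,J1), (W2,J2), (W3,J3), (W4,J4), (W5,J5)}

Maximum matching (size 5):
  W1 → J1
  W2 → J2
  W3 → J3
  W4 → J4
  W5 → J5

Each worker is assigned to at most one job, and each job to at most one worker.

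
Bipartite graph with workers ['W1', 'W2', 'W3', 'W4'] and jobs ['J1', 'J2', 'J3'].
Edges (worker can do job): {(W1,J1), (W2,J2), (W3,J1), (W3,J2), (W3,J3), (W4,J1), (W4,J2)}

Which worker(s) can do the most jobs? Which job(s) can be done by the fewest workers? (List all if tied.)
Most versatile: W3 (3 jobs); Least covered: J3 (1 workers)

Worker degrees (jobs they can do): W1:1, W2:1, W3:3, W4:2
Job degrees (workers who can do it): J1:3, J2:3, J3:1

Maximum worker degree is 3, achieved by: W3
Minimum job degree is 1, achieved by: J3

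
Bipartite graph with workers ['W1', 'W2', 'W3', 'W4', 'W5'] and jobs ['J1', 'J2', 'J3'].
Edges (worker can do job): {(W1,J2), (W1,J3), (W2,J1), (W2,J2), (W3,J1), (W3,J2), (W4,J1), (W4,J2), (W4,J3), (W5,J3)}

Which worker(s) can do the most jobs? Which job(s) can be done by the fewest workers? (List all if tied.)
Most versatile: W4 (3 jobs); Least covered: J1, J3 (3 workers)

Worker degrees (jobs they can do): W1:2, W2:2, W3:2, W4:3, W5:1
Job degrees (workers who can do it): J1:3, J2:4, J3:3

Maximum worker degree is 3, achieved by: W4
Minimum job degree is 3, achieved by: J1, J3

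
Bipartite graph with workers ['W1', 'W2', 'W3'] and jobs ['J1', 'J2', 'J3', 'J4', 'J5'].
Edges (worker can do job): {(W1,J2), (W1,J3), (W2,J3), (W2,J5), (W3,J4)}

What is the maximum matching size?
Maximum matching size = 3

Maximum matching: {(W1,J2), (W2,J5), (W3,J4)}
Size: 3

This assigns 3 workers to 3 distinct jobs.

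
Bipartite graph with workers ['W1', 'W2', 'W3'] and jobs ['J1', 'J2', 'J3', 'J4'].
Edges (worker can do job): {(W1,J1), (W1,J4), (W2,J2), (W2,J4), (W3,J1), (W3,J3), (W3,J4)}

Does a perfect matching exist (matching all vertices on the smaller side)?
Yes, perfect matching exists (size 3)

Perfect matching: {(W1,J4), (W2,J2), (W3,J1)}
All 3 vertices on the smaller side are matched.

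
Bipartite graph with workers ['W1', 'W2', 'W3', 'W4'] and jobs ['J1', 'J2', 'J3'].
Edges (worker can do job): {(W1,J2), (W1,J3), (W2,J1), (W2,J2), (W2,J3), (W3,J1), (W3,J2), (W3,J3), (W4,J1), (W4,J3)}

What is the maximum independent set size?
Maximum independent set = 4

By König's theorem:
- Min vertex cover = Max matching = 3
- Max independent set = Total vertices - Min vertex cover
- Max independent set = 7 - 3 = 4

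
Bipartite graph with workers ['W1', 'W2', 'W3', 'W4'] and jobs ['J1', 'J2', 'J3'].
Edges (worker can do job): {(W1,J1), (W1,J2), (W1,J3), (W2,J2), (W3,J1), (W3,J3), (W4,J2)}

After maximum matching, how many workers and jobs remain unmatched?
Unmatched: 1 workers, 0 jobs

Maximum matching size: 3
Workers: 4 total, 3 matched, 1 unmatched
Jobs: 3 total, 3 matched, 0 unmatched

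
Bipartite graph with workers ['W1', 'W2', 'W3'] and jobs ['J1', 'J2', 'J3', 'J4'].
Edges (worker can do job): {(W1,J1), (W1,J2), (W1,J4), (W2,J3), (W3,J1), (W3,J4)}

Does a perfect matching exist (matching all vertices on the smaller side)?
Yes, perfect matching exists (size 3)

Perfect matching: {(W1,J2), (W2,J3), (W3,J1)}
All 3 vertices on the smaller side are matched.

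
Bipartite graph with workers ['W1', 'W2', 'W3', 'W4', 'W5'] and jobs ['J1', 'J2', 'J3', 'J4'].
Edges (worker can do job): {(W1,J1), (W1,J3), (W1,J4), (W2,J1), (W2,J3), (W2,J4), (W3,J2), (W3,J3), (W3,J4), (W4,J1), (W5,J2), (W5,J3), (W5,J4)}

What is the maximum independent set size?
Maximum independent set = 5

By König's theorem:
- Min vertex cover = Max matching = 4
- Max independent set = Total vertices - Min vertex cover
- Max independent set = 9 - 4 = 5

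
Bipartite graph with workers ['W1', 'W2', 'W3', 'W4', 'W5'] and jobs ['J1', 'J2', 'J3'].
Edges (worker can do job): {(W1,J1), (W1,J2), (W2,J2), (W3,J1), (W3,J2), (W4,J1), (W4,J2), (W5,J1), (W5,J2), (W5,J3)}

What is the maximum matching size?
Maximum matching size = 3

Maximum matching: {(W3,J1), (W4,J2), (W5,J3)}
Size: 3

This assigns 3 workers to 3 distinct jobs.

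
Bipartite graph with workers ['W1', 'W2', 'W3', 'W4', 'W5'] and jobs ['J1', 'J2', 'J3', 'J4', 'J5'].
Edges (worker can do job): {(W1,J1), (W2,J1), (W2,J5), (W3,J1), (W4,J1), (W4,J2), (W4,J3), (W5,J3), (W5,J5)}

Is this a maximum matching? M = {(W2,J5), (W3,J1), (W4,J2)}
No, size 3 is not maximum

Proposed matching has size 3.
Maximum matching size for this graph: 4.

This is NOT maximum - can be improved to size 4.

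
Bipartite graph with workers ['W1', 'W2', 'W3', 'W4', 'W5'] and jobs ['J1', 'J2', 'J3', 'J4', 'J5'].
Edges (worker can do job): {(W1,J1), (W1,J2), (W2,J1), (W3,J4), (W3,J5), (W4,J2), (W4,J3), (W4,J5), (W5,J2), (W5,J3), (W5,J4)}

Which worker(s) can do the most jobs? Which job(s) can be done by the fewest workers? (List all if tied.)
Most versatile: W4, W5 (3 jobs); Least covered: J1, J3, J4, J5 (2 workers)

Worker degrees (jobs they can do): W1:2, W2:1, W3:2, W4:3, W5:3
Job degrees (workers who can do it): J1:2, J2:3, J3:2, J4:2, J5:2

Maximum worker degree is 3, achieved by: W4, W5
Minimum job degree is 2, achieved by: J1, J3, J4, J5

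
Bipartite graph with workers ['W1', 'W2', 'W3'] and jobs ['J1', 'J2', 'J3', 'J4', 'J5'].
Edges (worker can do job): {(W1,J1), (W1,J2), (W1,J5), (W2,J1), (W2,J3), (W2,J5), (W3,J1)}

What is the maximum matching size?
Maximum matching size = 3

Maximum matching: {(W1,J2), (W2,J5), (W3,J1)}
Size: 3

This assigns 3 workers to 3 distinct jobs.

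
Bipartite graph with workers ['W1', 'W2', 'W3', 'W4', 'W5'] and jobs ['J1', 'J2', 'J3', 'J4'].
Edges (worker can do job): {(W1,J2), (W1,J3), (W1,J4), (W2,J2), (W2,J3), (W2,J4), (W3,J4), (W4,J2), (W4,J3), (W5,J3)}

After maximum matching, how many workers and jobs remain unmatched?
Unmatched: 2 workers, 1 jobs

Maximum matching size: 3
Workers: 5 total, 3 matched, 2 unmatched
Jobs: 4 total, 3 matched, 1 unmatched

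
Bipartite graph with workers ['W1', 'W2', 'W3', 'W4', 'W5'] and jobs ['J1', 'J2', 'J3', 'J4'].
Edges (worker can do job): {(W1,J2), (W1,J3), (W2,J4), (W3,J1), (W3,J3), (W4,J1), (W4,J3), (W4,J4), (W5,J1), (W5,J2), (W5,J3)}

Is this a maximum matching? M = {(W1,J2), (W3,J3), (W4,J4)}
No, size 3 is not maximum

Proposed matching has size 3.
Maximum matching size for this graph: 4.

This is NOT maximum - can be improved to size 4.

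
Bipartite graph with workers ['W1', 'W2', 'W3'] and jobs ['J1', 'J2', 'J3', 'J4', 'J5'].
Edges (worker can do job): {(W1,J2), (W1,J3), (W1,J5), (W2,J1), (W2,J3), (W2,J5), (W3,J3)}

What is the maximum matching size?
Maximum matching size = 3

Maximum matching: {(W1,J5), (W2,J1), (W3,J3)}
Size: 3

This assigns 3 workers to 3 distinct jobs.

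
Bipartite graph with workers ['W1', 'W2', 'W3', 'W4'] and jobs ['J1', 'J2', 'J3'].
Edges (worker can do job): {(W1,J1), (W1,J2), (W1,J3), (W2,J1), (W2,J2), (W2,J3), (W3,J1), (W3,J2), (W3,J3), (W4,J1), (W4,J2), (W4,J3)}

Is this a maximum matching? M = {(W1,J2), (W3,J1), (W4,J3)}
Yes, size 3 is maximum

Proposed matching has size 3.
Maximum matching size for this graph: 3.

This is a maximum matching.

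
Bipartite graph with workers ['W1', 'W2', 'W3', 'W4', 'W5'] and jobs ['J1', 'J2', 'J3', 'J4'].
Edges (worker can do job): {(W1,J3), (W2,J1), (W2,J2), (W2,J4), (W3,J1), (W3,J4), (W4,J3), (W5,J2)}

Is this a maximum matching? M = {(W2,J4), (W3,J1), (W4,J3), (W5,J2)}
Yes, size 4 is maximum

Proposed matching has size 4.
Maximum matching size for this graph: 4.

This is a maximum matching.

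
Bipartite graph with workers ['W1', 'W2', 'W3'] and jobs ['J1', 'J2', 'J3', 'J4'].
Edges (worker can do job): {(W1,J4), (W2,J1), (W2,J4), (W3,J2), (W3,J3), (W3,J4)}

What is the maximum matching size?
Maximum matching size = 3

Maximum matching: {(W1,J4), (W2,J1), (W3,J2)}
Size: 3

This assigns 3 workers to 3 distinct jobs.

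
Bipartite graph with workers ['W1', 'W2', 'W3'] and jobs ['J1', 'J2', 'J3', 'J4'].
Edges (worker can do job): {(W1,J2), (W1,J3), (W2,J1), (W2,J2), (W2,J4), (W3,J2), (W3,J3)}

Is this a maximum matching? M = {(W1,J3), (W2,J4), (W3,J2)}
Yes, size 3 is maximum

Proposed matching has size 3.
Maximum matching size for this graph: 3.

This is a maximum matching.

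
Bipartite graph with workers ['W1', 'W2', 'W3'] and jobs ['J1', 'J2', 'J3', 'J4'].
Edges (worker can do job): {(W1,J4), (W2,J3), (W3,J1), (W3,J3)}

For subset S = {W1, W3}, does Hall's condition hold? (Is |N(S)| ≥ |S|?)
Yes: |N(S)| = 3, |S| = 2

Subset S = {W1, W3}
Neighbors N(S) = {J1, J3, J4}

|N(S)| = 3, |S| = 2
Hall's condition: |N(S)| ≥ |S| is satisfied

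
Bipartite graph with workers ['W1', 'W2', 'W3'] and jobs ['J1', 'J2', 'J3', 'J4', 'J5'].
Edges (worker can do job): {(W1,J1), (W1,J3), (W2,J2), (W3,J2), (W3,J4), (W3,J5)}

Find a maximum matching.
Matching: {(W1,J1), (W2,J2), (W3,J5)}

Maximum matching (size 3):
  W1 → J1
  W2 → J2
  W3 → J5

Each worker is assigned to at most one job, and each job to at most one worker.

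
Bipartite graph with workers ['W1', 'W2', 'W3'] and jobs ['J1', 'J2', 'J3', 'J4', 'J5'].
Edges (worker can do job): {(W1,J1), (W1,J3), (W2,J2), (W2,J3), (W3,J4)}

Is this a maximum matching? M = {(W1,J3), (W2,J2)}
No, size 2 is not maximum

Proposed matching has size 2.
Maximum matching size for this graph: 3.

This is NOT maximum - can be improved to size 3.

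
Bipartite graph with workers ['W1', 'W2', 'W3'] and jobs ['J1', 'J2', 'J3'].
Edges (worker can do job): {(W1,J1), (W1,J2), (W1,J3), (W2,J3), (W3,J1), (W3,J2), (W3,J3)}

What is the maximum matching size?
Maximum matching size = 3

Maximum matching: {(W1,J2), (W2,J3), (W3,J1)}
Size: 3

This assigns 3 workers to 3 distinct jobs.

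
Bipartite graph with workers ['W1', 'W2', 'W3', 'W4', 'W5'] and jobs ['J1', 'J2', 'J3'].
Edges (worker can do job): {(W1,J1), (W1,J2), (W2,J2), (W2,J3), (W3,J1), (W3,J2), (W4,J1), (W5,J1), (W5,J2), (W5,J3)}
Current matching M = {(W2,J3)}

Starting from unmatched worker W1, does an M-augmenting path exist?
Yes: W1 → J1

An M-augmenting path alternates non-matching / matching edges, starting and ending at unmatched vertices.
Path: W1 → J1
(J1 is unmatched in M, so the path is augmenting.)
Flipping edges along this path would increase |M| from 1 to 2.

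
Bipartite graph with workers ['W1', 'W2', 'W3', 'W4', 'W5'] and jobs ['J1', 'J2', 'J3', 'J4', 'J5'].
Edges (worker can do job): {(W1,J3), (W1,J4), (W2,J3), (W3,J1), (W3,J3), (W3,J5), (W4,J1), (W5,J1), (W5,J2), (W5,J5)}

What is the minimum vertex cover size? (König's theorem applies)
Minimum vertex cover size = 5

By König's theorem: in bipartite graphs,
min vertex cover = max matching = 5

Maximum matching has size 5, so minimum vertex cover also has size 5.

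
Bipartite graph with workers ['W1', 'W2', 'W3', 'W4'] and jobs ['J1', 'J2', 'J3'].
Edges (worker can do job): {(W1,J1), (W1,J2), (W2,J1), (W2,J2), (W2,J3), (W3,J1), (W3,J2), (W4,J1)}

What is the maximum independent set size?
Maximum independent set = 4

By König's theorem:
- Min vertex cover = Max matching = 3
- Max independent set = Total vertices - Min vertex cover
- Max independent set = 7 - 3 = 4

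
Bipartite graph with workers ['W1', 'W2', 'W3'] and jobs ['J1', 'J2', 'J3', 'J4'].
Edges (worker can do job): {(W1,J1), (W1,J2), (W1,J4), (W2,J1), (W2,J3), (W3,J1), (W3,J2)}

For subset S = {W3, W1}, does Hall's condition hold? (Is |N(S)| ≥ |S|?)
Yes: |N(S)| = 3, |S| = 2

Subset S = {W3, W1}
Neighbors N(S) = {J1, J2, J4}

|N(S)| = 3, |S| = 2
Hall's condition: |N(S)| ≥ |S| is satisfied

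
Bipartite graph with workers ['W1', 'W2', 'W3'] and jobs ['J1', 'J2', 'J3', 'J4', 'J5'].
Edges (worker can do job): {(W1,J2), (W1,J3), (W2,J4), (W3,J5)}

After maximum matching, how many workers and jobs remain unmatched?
Unmatched: 0 workers, 2 jobs

Maximum matching size: 3
Workers: 3 total, 3 matched, 0 unmatched
Jobs: 5 total, 3 matched, 2 unmatched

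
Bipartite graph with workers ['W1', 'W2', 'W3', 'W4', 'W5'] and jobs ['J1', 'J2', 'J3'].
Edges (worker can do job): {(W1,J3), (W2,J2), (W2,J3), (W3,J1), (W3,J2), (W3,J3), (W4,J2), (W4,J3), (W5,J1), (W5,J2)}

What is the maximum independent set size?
Maximum independent set = 5

By König's theorem:
- Min vertex cover = Max matching = 3
- Max independent set = Total vertices - Min vertex cover
- Max independent set = 8 - 3 = 5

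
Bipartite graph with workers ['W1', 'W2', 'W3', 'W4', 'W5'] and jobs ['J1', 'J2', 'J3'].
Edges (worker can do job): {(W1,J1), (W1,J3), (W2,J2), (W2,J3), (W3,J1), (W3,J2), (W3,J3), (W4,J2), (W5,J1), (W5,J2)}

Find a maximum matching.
Matching: {(W1,J3), (W3,J1), (W5,J2)}

Maximum matching (size 3):
  W1 → J3
  W3 → J1
  W5 → J2

Each worker is assigned to at most one job, and each job to at most one worker.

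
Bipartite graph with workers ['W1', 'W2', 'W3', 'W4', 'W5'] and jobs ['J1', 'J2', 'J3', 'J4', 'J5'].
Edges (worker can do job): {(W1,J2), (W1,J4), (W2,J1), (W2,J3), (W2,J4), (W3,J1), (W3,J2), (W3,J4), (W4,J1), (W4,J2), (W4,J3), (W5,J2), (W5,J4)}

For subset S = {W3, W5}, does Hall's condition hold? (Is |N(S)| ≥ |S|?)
Yes: |N(S)| = 3, |S| = 2

Subset S = {W3, W5}
Neighbors N(S) = {J1, J2, J4}

|N(S)| = 3, |S| = 2
Hall's condition: |N(S)| ≥ |S| is satisfied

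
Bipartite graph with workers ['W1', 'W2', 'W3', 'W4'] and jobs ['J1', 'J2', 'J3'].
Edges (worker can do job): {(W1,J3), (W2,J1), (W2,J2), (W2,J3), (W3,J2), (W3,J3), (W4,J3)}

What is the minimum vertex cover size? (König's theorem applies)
Minimum vertex cover size = 3

By König's theorem: in bipartite graphs,
min vertex cover = max matching = 3

Maximum matching has size 3, so minimum vertex cover also has size 3.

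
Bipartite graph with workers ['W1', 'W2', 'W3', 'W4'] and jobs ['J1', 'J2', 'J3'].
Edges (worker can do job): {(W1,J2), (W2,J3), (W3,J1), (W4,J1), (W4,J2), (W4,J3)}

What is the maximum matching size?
Maximum matching size = 3

Maximum matching: {(W2,J3), (W3,J1), (W4,J2)}
Size: 3

This assigns 3 workers to 3 distinct jobs.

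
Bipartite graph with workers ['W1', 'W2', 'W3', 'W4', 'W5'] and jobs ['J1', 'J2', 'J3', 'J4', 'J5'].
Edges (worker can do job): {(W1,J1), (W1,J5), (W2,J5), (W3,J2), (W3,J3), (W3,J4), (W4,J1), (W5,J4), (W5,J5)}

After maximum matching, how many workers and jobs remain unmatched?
Unmatched: 1 workers, 1 jobs

Maximum matching size: 4
Workers: 5 total, 4 matched, 1 unmatched
Jobs: 5 total, 4 matched, 1 unmatched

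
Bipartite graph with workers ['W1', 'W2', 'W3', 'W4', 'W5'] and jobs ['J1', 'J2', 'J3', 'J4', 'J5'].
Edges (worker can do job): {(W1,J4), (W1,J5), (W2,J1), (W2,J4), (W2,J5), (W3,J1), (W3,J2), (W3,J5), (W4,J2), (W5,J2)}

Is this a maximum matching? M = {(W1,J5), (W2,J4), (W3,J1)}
No, size 3 is not maximum

Proposed matching has size 3.
Maximum matching size for this graph: 4.

This is NOT maximum - can be improved to size 4.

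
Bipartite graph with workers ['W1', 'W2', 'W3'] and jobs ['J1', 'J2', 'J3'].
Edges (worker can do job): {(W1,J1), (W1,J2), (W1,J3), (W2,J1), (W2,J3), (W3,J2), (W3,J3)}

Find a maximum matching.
Matching: {(W1,J2), (W2,J1), (W3,J3)}

Maximum matching (size 3):
  W1 → J2
  W2 → J1
  W3 → J3

Each worker is assigned to at most one job, and each job to at most one worker.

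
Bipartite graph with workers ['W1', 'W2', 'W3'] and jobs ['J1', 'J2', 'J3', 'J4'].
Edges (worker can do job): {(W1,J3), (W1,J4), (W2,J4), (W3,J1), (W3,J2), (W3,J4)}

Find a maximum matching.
Matching: {(W1,J3), (W2,J4), (W3,J1)}

Maximum matching (size 3):
  W1 → J3
  W2 → J4
  W3 → J1

Each worker is assigned to at most one job, and each job to at most one worker.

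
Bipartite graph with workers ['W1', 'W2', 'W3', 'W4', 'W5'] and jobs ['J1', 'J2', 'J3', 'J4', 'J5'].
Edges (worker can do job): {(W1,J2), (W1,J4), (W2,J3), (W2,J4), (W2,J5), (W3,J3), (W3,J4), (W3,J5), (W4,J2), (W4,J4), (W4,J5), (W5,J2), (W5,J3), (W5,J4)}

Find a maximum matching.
Matching: {(W1,J2), (W3,J3), (W4,J5), (W5,J4)}

Maximum matching (size 4):
  W1 → J2
  W3 → J3
  W4 → J5
  W5 → J4

Each worker is assigned to at most one job, and each job to at most one worker.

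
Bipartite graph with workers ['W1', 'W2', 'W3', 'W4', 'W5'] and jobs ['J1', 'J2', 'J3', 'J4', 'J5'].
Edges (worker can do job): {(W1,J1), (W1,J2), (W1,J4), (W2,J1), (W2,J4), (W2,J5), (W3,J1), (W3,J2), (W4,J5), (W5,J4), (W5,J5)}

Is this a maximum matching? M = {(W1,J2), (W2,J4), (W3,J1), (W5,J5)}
Yes, size 4 is maximum

Proposed matching has size 4.
Maximum matching size for this graph: 4.

This is a maximum matching.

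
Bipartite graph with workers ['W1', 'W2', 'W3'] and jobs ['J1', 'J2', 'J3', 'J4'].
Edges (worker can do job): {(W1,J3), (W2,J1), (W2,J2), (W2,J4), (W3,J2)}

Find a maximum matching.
Matching: {(W1,J3), (W2,J4), (W3,J2)}

Maximum matching (size 3):
  W1 → J3
  W2 → J4
  W3 → J2

Each worker is assigned to at most one job, and each job to at most one worker.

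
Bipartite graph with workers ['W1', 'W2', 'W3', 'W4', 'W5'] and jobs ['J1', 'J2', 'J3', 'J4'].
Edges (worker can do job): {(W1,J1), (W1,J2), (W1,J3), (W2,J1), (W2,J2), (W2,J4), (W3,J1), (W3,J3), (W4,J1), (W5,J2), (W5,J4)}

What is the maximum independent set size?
Maximum independent set = 5

By König's theorem:
- Min vertex cover = Max matching = 4
- Max independent set = Total vertices - Min vertex cover
- Max independent set = 9 - 4 = 5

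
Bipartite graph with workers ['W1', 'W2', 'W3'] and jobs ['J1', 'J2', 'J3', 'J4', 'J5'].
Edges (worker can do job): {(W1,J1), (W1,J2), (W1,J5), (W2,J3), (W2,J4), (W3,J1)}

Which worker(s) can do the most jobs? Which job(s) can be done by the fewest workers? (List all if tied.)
Most versatile: W1 (3 jobs); Least covered: J2, J3, J4, J5 (1 workers)

Worker degrees (jobs they can do): W1:3, W2:2, W3:1
Job degrees (workers who can do it): J1:2, J2:1, J3:1, J4:1, J5:1

Maximum worker degree is 3, achieved by: W1
Minimum job degree is 1, achieved by: J2, J3, J4, J5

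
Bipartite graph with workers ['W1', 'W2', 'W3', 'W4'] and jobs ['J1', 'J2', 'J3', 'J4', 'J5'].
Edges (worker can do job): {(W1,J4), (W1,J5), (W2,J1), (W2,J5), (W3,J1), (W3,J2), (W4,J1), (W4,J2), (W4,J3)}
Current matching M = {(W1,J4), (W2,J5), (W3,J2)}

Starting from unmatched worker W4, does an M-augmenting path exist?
Yes: W4 → J1

An M-augmenting path alternates non-matching / matching edges, starting and ending at unmatched vertices.
Path: W4 → J1
(J1 is unmatched in M, so the path is augmenting.)
Flipping edges along this path would increase |M| from 3 to 4.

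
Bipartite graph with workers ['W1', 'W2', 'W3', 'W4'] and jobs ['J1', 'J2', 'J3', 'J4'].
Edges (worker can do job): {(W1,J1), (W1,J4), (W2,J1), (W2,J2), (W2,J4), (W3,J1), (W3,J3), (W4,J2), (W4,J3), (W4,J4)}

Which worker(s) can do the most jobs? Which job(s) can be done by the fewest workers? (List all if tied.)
Most versatile: W2, W4 (3 jobs); Least covered: J2, J3 (2 workers)

Worker degrees (jobs they can do): W1:2, W2:3, W3:2, W4:3
Job degrees (workers who can do it): J1:3, J2:2, J3:2, J4:3

Maximum worker degree is 3, achieved by: W2, W4
Minimum job degree is 2, achieved by: J2, J3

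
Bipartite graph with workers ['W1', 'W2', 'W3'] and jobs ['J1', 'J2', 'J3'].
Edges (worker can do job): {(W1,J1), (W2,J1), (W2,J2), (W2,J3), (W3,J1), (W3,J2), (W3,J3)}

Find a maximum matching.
Matching: {(W1,J1), (W2,J2), (W3,J3)}

Maximum matching (size 3):
  W1 → J1
  W2 → J2
  W3 → J3

Each worker is assigned to at most one job, and each job to at most one worker.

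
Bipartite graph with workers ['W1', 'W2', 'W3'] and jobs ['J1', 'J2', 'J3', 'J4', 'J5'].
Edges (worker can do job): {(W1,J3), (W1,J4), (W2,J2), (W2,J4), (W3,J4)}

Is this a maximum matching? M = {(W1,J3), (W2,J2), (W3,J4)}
Yes, size 3 is maximum

Proposed matching has size 3.
Maximum matching size for this graph: 3.

This is a maximum matching.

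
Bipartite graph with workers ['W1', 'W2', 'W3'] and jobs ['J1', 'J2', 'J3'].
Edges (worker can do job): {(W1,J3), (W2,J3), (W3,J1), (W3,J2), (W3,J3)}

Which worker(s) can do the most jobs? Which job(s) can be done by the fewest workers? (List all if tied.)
Most versatile: W3 (3 jobs); Least covered: J1, J2 (1 workers)

Worker degrees (jobs they can do): W1:1, W2:1, W3:3
Job degrees (workers who can do it): J1:1, J2:1, J3:3

Maximum worker degree is 3, achieved by: W3
Minimum job degree is 1, achieved by: J1, J2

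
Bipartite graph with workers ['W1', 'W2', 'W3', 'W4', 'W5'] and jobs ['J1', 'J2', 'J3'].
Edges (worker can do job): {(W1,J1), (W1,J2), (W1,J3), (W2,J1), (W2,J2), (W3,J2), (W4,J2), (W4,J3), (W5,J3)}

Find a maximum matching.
Matching: {(W1,J1), (W3,J2), (W5,J3)}

Maximum matching (size 3):
  W1 → J1
  W3 → J2
  W5 → J3

Each worker is assigned to at most one job, and each job to at most one worker.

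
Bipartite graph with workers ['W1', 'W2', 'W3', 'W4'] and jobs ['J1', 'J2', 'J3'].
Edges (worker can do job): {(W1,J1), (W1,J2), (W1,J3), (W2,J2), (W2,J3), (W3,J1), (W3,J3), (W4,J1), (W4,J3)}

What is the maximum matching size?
Maximum matching size = 3

Maximum matching: {(W1,J2), (W3,J3), (W4,J1)}
Size: 3

This assigns 3 workers to 3 distinct jobs.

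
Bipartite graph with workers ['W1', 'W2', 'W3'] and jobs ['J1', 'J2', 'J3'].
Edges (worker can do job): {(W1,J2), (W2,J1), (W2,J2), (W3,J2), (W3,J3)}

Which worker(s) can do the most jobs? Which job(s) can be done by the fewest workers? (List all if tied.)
Most versatile: W2, W3 (2 jobs); Least covered: J1, J3 (1 workers)

Worker degrees (jobs they can do): W1:1, W2:2, W3:2
Job degrees (workers who can do it): J1:1, J2:3, J3:1

Maximum worker degree is 2, achieved by: W2, W3
Minimum job degree is 1, achieved by: J1, J3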